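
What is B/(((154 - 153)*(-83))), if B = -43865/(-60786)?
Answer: -43865/5045238 ≈ -0.0086943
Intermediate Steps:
B = 43865/60786 (B = -43865*(-1/60786) = 43865/60786 ≈ 0.72163)
B/(((154 - 153)*(-83))) = 43865/(60786*(((154 - 153)*(-83)))) = 43865/(60786*((1*(-83)))) = (43865/60786)/(-83) = (43865/60786)*(-1/83) = -43865/5045238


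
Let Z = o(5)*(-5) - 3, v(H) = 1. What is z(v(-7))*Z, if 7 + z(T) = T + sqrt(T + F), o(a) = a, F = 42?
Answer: 168 - 28*sqrt(43) ≈ -15.608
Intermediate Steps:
Z = -28 (Z = 5*(-5) - 3 = -25 - 3 = -28)
z(T) = -7 + T + sqrt(42 + T) (z(T) = -7 + (T + sqrt(T + 42)) = -7 + (T + sqrt(42 + T)) = -7 + T + sqrt(42 + T))
z(v(-7))*Z = (-7 + 1 + sqrt(42 + 1))*(-28) = (-7 + 1 + sqrt(43))*(-28) = (-6 + sqrt(43))*(-28) = 168 - 28*sqrt(43)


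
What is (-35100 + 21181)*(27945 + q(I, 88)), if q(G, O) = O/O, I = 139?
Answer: -388980374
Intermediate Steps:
q(G, O) = 1
(-35100 + 21181)*(27945 + q(I, 88)) = (-35100 + 21181)*(27945 + 1) = -13919*27946 = -388980374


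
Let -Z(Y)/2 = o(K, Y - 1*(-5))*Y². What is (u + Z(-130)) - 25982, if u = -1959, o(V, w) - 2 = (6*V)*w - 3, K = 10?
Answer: 253505859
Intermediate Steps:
o(V, w) = -1 + 6*V*w (o(V, w) = 2 + ((6*V)*w - 3) = 2 + (6*V*w - 3) = 2 + (-3 + 6*V*w) = -1 + 6*V*w)
Z(Y) = -2*Y²*(299 + 60*Y) (Z(Y) = -2*(-1 + 6*10*(Y - 1*(-5)))*Y² = -2*(-1 + 6*10*(Y + 5))*Y² = -2*(-1 + 6*10*(5 + Y))*Y² = -2*(-1 + (300 + 60*Y))*Y² = -2*(299 + 60*Y)*Y² = -2*Y²*(299 + 60*Y))
(u + Z(-130)) - 25982 = (-1959 + (-130)²*(-598 - 120*(-130))) - 25982 = (-1959 + 16900*(-598 + 15600)) - 25982 = (-1959 + 16900*15002) - 25982 = (-1959 + 253533800) - 25982 = 253531841 - 25982 = 253505859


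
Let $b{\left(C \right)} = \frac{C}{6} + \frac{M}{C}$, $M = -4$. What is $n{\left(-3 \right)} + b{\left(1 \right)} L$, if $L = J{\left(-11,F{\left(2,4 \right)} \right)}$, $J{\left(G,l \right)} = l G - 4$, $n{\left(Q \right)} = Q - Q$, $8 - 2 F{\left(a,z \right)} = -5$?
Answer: $\frac{3473}{12} \approx 289.42$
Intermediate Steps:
$F{\left(a,z \right)} = \frac{13}{2}$ ($F{\left(a,z \right)} = 4 - - \frac{5}{2} = 4 + \frac{5}{2} = \frac{13}{2}$)
$n{\left(Q \right)} = 0$
$J{\left(G,l \right)} = -4 + G l$ ($J{\left(G,l \right)} = G l - 4 = -4 + G l$)
$L = - \frac{151}{2}$ ($L = -4 - \frac{143}{2} = - \frac{151}{2} \approx -75.5$)
$b{\left(C \right)} = - \frac{4}{C} + \frac{C}{6}$ ($b{\left(C \right)} = \frac{C}{6} - \frac{4}{C} = - \frac{4}{C} + \frac{C}{6}$)
$n{\left(-3 \right)} + b{\left(1 \right)} L = 0 + \left(- \frac{4}{1} + \frac{1}{6} \cdot 1\right) \left(- \frac{151}{2}\right) = 0 + \left(\left(-4\right) 1 + \frac{1}{6}\right) \left(- \frac{151}{2}\right) = 0 + \left(-4 + \frac{1}{6}\right) \left(- \frac{151}{2}\right) = 0 - - \frac{3473}{12} = 0 + \frac{3473}{12} = \frac{3473}{12}$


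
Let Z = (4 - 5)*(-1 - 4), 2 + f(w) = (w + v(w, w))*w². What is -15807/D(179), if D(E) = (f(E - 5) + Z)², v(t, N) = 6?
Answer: -5269/9899681600163 ≈ -5.3224e-10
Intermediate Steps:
f(w) = -2 + w²*(6 + w) (f(w) = -2 + (w + 6)*w² = -2 + (6 + w)*w² = -2 + w²*(6 + w))
Z = 5 (Z = -1*(-5) = 5)
D(E) = (3 + (-5 + E)³ + 6*(-5 + E)²)² (D(E) = ((-2 + (E - 5)³ + 6*(E - 5)²) + 5)² = ((-2 + (-5 + E)³ + 6*(-5 + E)²) + 5)² = (3 + (-5 + E)³ + 6*(-5 + E)²)²)
-15807/D(179) = -15807/(3 + (-5 + 179)³ + 6*(-5 + 179)²)² = -15807/(3 + 174³ + 6*174²)² = -15807/(3 + 5268024 + 6*30276)² = -15807/(3 + 5268024 + 181656)² = -15807/(5449683²) = -15807/29699044800489 = -15807*1/29699044800489 = -5269/9899681600163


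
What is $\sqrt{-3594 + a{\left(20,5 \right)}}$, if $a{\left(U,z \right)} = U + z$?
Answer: $i \sqrt{3569} \approx 59.741 i$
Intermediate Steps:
$\sqrt{-3594 + a{\left(20,5 \right)}} = \sqrt{-3594 + \left(20 + 5\right)} = \sqrt{-3594 + 25} = \sqrt{-3569} = i \sqrt{3569}$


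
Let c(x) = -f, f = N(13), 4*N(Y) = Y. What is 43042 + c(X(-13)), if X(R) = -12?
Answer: 172155/4 ≈ 43039.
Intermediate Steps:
N(Y) = Y/4
f = 13/4 (f = (1/4)*13 = 13/4 ≈ 3.2500)
c(x) = -13/4 (c(x) = -1*13/4 = -13/4)
43042 + c(X(-13)) = 43042 - 13/4 = 172155/4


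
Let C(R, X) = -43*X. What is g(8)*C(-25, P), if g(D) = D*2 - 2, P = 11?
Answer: -6622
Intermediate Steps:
g(D) = -2 + 2*D (g(D) = 2*D - 2 = -2 + 2*D)
g(8)*C(-25, P) = (-2 + 2*8)*(-43*11) = (-2 + 16)*(-473) = 14*(-473) = -6622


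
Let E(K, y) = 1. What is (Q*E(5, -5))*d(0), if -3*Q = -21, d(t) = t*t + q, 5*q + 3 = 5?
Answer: 14/5 ≈ 2.8000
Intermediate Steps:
q = ⅖ (q = -⅗ + (⅕)*5 = -⅗ + 1 = ⅖ ≈ 0.40000)
d(t) = ⅖ + t² (d(t) = t*t + ⅖ = t² + ⅖ = ⅖ + t²)
Q = 7 (Q = -⅓*(-21) = 7)
(Q*E(5, -5))*d(0) = (7*1)*(⅖ + 0²) = 7*(⅖ + 0) = 7*(⅖) = 14/5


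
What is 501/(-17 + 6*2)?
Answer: -501/5 ≈ -100.20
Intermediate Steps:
501/(-17 + 6*2) = 501/(-17 + 12) = 501/(-5) = 501*(-⅕) = -501/5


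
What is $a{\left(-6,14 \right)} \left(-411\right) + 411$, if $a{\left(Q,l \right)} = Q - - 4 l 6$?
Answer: $-135219$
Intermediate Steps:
$a{\left(Q,l \right)} = Q + 24 l$ ($a{\left(Q,l \right)} = Q - - 24 l = Q + 24 l$)
$a{\left(-6,14 \right)} \left(-411\right) + 411 = \left(-6 + 24 \cdot 14\right) \left(-411\right) + 411 = \left(-6 + 336\right) \left(-411\right) + 411 = 330 \left(-411\right) + 411 = -135630 + 411 = -135219$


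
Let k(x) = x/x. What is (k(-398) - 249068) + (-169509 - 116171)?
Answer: -534747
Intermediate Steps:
k(x) = 1
(k(-398) - 249068) + (-169509 - 116171) = (1 - 249068) + (-169509 - 116171) = -249067 - 285680 = -534747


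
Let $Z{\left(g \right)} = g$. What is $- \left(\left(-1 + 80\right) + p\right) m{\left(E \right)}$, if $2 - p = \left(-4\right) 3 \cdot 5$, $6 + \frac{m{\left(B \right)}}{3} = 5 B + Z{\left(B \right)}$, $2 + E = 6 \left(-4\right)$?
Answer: $68526$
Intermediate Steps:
$E = -26$ ($E = -2 + 6 \left(-4\right) = -2 - 24 = -26$)
$m{\left(B \right)} = -18 + 18 B$ ($m{\left(B \right)} = -18 + 3 \left(5 B + B\right) = -18 + 3 \cdot 6 B = -18 + 18 B$)
$p = 62$ ($p = 2 - \left(-4\right) 3 \cdot 5 = 2 - \left(-12\right) 5 = 2 - -60 = 2 + 60 = 62$)
$- \left(\left(-1 + 80\right) + p\right) m{\left(E \right)} = - \left(\left(-1 + 80\right) + 62\right) \left(-18 + 18 \left(-26\right)\right) = - \left(79 + 62\right) \left(-18 - 468\right) = - 141 \left(-486\right) = \left(-1\right) \left(-68526\right) = 68526$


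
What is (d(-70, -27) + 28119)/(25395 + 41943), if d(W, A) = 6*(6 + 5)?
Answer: 9395/22446 ≈ 0.41856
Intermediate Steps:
d(W, A) = 66 (d(W, A) = 6*11 = 66)
(d(-70, -27) + 28119)/(25395 + 41943) = (66 + 28119)/(25395 + 41943) = 28185/67338 = 28185*(1/67338) = 9395/22446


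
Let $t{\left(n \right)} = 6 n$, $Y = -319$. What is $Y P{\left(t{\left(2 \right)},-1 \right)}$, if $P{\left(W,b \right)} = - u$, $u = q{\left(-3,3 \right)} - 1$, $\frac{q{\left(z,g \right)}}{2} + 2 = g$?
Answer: $319$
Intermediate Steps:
$q{\left(z,g \right)} = -4 + 2 g$
$u = 1$ ($u = \left(-4 + 2 \cdot 3\right) - 1 = \left(-4 + 6\right) - 1 = 2 - 1 = 1$)
$P{\left(W,b \right)} = -1$ ($P{\left(W,b \right)} = \left(-1\right) 1 = -1$)
$Y P{\left(t{\left(2 \right)},-1 \right)} = \left(-319\right) \left(-1\right) = 319$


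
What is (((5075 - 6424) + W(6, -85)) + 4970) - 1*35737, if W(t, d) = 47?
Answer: -32069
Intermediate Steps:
(((5075 - 6424) + W(6, -85)) + 4970) - 1*35737 = (((5075 - 6424) + 47) + 4970) - 1*35737 = ((-1349 + 47) + 4970) - 35737 = (-1302 + 4970) - 35737 = 3668 - 35737 = -32069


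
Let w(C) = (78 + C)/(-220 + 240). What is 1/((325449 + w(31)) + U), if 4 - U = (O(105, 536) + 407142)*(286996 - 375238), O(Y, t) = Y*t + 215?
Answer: 20/818251632249 ≈ 2.4442e-11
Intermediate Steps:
O(Y, t) = 215 + Y*t
w(C) = 39/10 + C/20 (w(C) = (78 + C)/20 = (78 + C)*(1/20) = 39/10 + C/20)
U = 40912256158 (U = 4 - ((215 + 105*536) + 407142)*(286996 - 375238) = 4 - ((215 + 56280) + 407142)*(-88242) = 4 - (56495 + 407142)*(-88242) = 4 - 463637*(-88242) = 4 - 1*(-40912256154) = 4 + 40912256154 = 40912256158)
1/((325449 + w(31)) + U) = 1/((325449 + (39/10 + (1/20)*31)) + 40912256158) = 1/((325449 + (39/10 + 31/20)) + 40912256158) = 1/((325449 + 109/20) + 40912256158) = 1/(6509089/20 + 40912256158) = 1/(818251632249/20) = 20/818251632249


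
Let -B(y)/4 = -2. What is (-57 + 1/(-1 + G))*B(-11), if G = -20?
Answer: -9584/21 ≈ -456.38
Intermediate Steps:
B(y) = 8 (B(y) = -4*(-2) = 8)
(-57 + 1/(-1 + G))*B(-11) = (-57 + 1/(-1 - 20))*8 = (-57 + 1/(-21))*8 = (-57 - 1/21)*8 = -1198/21*8 = -9584/21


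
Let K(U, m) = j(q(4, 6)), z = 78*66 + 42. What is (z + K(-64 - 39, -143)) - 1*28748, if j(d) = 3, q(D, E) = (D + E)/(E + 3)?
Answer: -23555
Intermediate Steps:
q(D, E) = (D + E)/(3 + E)
z = 5190 (z = 5148 + 42 = 5190)
K(U, m) = 3
(z + K(-64 - 39, -143)) - 1*28748 = (5190 + 3) - 1*28748 = 5193 - 28748 = -23555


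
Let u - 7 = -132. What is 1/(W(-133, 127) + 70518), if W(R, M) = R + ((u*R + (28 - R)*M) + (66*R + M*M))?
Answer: 1/114808 ≈ 8.7102e-6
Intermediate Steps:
u = -125 (u = 7 - 132 = -125)
W(R, M) = M**2 - 58*R + M*(28 - R) (W(R, M) = R + ((-125*R + (28 - R)*M) + (66*R + M*M)) = R + ((-125*R + M*(28 - R)) + (66*R + M**2)) = R + ((-125*R + M*(28 - R)) + (M**2 + 66*R)) = R + (M**2 - 59*R + M*(28 - R)) = M**2 - 58*R + M*(28 - R))
1/(W(-133, 127) + 70518) = 1/((127**2 - 58*(-133) + 28*127 - 1*127*(-133)) + 70518) = 1/((16129 + 7714 + 3556 + 16891) + 70518) = 1/(44290 + 70518) = 1/114808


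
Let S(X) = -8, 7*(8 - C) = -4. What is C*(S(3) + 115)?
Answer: 6420/7 ≈ 917.14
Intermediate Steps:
C = 60/7 (C = 8 - 1/7*(-4) = 8 + 4/7 = 60/7 ≈ 8.5714)
C*(S(3) + 115) = 60*(-8 + 115)/7 = (60/7)*107 = 6420/7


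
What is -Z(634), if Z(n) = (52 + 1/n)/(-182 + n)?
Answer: -32969/286568 ≈ -0.11505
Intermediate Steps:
Z(n) = (52 + 1/n)/(-182 + n)
-Z(634) = -(1 + 52*634)/(634*(-182 + 634)) = -(1 + 32968)/(634*452) = -32969/(634*452) = -1*32969/286568 = -32969/286568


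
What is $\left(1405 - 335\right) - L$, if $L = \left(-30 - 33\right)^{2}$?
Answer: $-2899$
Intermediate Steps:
$L = 3969$ ($L = \left(-63\right)^{2} = 3969$)
$\left(1405 - 335\right) - L = \left(1405 - 335\right) - 3969 = 1070 - 3969 = -2899$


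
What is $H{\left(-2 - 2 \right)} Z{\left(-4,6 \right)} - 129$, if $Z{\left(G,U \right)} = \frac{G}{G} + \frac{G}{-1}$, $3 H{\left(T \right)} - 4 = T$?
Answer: $-129$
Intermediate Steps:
$H{\left(T \right)} = \frac{4}{3} + \frac{T}{3}$
$Z{\left(G,U \right)} = 1 - G$ ($Z{\left(G,U \right)} = 1 + G \left(-1\right) = 1 - G$)
$H{\left(-2 - 2 \right)} Z{\left(-4,6 \right)} - 129 = \left(\frac{4}{3} + \frac{-2 - 2}{3}\right) \left(1 - -4\right) - 129 = \left(\frac{4}{3} + \frac{-2 - 2}{3}\right) \left(1 + 4\right) - 129 = \left(\frac{4}{3} + \frac{1}{3} \left(-4\right)\right) 5 - 129 = \left(\frac{4}{3} - \frac{4}{3}\right) 5 - 129 = 0 \cdot 5 - 129 = 0 - 129 = -129$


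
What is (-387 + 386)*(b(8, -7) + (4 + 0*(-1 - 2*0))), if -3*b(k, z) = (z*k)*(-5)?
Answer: 268/3 ≈ 89.333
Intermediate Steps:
b(k, z) = 5*k*z/3 (b(k, z) = -z*k*(-5)/3 = -k*z*(-5)/3 = -(-5)*k*z/3 = 5*k*z/3)
(-387 + 386)*(b(8, -7) + (4 + 0*(-1 - 2*0))) = (-387 + 386)*((5/3)*8*(-7) + (4 + 0*(-1 - 2*0))) = -(-280/3 + (4 + 0*(-1 + 0))) = -(-280/3 + (4 + 0*(-1))) = -(-280/3 + (4 + 0)) = -(-280/3 + 4) = -1*(-268/3) = 268/3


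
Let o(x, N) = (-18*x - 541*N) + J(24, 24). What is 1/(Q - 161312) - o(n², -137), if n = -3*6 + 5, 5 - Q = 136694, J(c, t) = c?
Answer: -21187573100/298001 ≈ -71099.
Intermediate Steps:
Q = -136689 (Q = 5 - 1*136694 = 5 - 136694 = -136689)
n = -13 (n = -18 + 5 = -13)
o(x, N) = 24 - 541*N - 18*x (o(x, N) = (-18*x - 541*N) + 24 = (-541*N - 18*x) + 24 = 24 - 541*N - 18*x)
1/(Q - 161312) - o(n², -137) = 1/(-136689 - 161312) - (24 - 541*(-137) - 18*(-13)²) = 1/(-298001) - (24 + 74117 - 18*169) = -1/298001 - (24 + 74117 - 3042) = -1/298001 - 1*71099 = -1/298001 - 71099 = -21187573100/298001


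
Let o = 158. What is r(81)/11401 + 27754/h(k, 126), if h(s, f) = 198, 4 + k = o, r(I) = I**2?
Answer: 158861216/1128699 ≈ 140.75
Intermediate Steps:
k = 154 (k = -4 + 158 = 154)
r(81)/11401 + 27754/h(k, 126) = 81**2/11401 + 27754/198 = 6561*(1/11401) + 27754*(1/198) = 6561/11401 + 13877/99 = 158861216/1128699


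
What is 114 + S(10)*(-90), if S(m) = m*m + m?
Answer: -9786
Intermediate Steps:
S(m) = m + m² (S(m) = m² + m = m + m²)
114 + S(10)*(-90) = 114 + (10*(1 + 10))*(-90) = 114 + (10*11)*(-90) = 114 + 110*(-90) = 114 - 9900 = -9786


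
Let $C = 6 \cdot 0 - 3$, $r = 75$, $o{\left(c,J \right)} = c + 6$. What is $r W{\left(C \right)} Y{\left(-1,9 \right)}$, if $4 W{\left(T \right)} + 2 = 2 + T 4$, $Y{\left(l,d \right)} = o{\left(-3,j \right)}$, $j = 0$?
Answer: $-675$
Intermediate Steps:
$o{\left(c,J \right)} = 6 + c$
$Y{\left(l,d \right)} = 3$ ($Y{\left(l,d \right)} = 6 - 3 = 3$)
$C = -3$ ($C = 0 - 3 = -3$)
$W{\left(T \right)} = T$ ($W{\left(T \right)} = - \frac{1}{2} + \frac{2 + T 4}{4} = - \frac{1}{2} + \frac{2 + 4 T}{4} = - \frac{1}{2} + \left(\frac{1}{2} + T\right) = T$)
$r W{\left(C \right)} Y{\left(-1,9 \right)} = 75 \left(-3\right) 3 = \left(-225\right) 3 = -675$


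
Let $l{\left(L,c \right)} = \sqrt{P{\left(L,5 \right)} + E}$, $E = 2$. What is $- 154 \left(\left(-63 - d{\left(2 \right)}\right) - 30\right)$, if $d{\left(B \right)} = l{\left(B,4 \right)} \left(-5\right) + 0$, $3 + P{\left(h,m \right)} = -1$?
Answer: $14322 - 770 i \sqrt{2} \approx 14322.0 - 1088.9 i$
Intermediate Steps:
$P{\left(h,m \right)} = -4$ ($P{\left(h,m \right)} = -3 - 1 = -4$)
$l{\left(L,c \right)} = i \sqrt{2}$ ($l{\left(L,c \right)} = \sqrt{-4 + 2} = \sqrt{-2} = i \sqrt{2}$)
$d{\left(B \right)} = - 5 i \sqrt{2}$ ($d{\left(B \right)} = i \sqrt{2} \left(-5\right) + 0 = - 5 i \sqrt{2} + 0 = - 5 i \sqrt{2}$)
$- 154 \left(\left(-63 - d{\left(2 \right)}\right) - 30\right) = - 154 \left(\left(-63 - - 5 i \sqrt{2}\right) - 30\right) = - 154 \left(\left(-63 + 5 i \sqrt{2}\right) - 30\right) = - 154 \left(-93 + 5 i \sqrt{2}\right) = 14322 - 770 i \sqrt{2}$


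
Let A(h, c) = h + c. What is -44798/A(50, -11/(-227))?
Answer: -10169146/11361 ≈ -895.09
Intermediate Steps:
A(h, c) = c + h
-44798/A(50, -11/(-227)) = -44798/(-11/(-227) + 50) = -44798/(-11*(-1/227) + 50) = -44798/(11/227 + 50) = -44798/11361/227 = -44798*227/11361 = -10169146/11361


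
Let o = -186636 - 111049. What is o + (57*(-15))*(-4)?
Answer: -294265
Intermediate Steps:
o = -297685
o + (57*(-15))*(-4) = -297685 + (57*(-15))*(-4) = -297685 - 855*(-4) = -297685 + 3420 = -294265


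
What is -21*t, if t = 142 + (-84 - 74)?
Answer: 336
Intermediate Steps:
t = -16 (t = 142 - 158 = -16)
-21*t = -21*(-16) = 336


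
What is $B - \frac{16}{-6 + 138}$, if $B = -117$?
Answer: $- \frac{3865}{33} \approx -117.12$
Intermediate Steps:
$B - \frac{16}{-6 + 138} = -117 - \frac{16}{-6 + 138} = -117 - \frac{16}{132} = -117 - \frac{4}{33} = - \frac{3865}{33}$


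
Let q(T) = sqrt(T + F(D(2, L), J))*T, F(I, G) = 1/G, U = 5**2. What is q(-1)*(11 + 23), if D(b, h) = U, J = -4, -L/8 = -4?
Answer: -17*I*sqrt(5) ≈ -38.013*I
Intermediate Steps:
L = 32 (L = -8*(-4) = 32)
U = 25
D(b, h) = 25
q(T) = T*sqrt(-1/4 + T) (q(T) = sqrt(T + 1/(-4))*T = sqrt(T - 1/4)*T = sqrt(-1/4 + T)*T = T*sqrt(-1/4 + T))
q(-1)*(11 + 23) = ((1/2)*(-1)*sqrt(-1 + 4*(-1)))*(11 + 23) = ((1/2)*(-1)*sqrt(-1 - 4))*34 = ((1/2)*(-1)*sqrt(-5))*34 = ((1/2)*(-1)*(I*sqrt(5)))*34 = -I*sqrt(5)/2*34 = -17*I*sqrt(5)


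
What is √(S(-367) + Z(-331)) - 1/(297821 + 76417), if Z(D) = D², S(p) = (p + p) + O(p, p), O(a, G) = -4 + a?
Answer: -1/374238 + 2*√27114 ≈ 329.33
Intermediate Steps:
S(p) = -4 + 3*p (S(p) = (p + p) + (-4 + p) = 2*p + (-4 + p) = -4 + 3*p)
√(S(-367) + Z(-331)) - 1/(297821 + 76417) = √((-4 + 3*(-367)) + (-331)²) - 1/(297821 + 76417) = √((-4 - 1101) + 109561) - 1/374238 = √(-1105 + 109561) - 1*1/374238 = √108456 - 1/374238 = 2*√27114 - 1/374238 = -1/374238 + 2*√27114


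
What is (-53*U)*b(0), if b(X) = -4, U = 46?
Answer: 9752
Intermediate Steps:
(-53*U)*b(0) = -53*46*(-4) = -2438*(-4) = 9752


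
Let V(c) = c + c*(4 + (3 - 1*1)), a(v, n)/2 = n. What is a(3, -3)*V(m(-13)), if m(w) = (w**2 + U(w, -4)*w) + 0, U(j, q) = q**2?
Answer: 1638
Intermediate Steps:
a(v, n) = 2*n
m(w) = w**2 + 16*w (m(w) = (w**2 + (-4)**2*w) + 0 = (w**2 + 16*w) + 0 = w**2 + 16*w)
V(c) = 7*c (V(c) = c + c*(4 + (3 - 1)) = c + c*(4 + 2) = c + c*6 = c + 6*c = 7*c)
a(3, -3)*V(m(-13)) = (2*(-3))*(7*(-13*(16 - 13))) = -42*(-13*3) = -42*(-39) = -6*(-273) = 1638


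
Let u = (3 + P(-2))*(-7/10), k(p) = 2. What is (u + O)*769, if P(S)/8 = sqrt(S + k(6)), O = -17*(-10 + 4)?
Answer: 768231/10 ≈ 76823.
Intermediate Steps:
O = 102 (O = -17*(-6) = 102)
P(S) = 8*sqrt(2 + S) (P(S) = 8*sqrt(S + 2) = 8*sqrt(2 + S))
u = -21/10 (u = (3 + 8*sqrt(2 - 2))*(-7/10) = (3 + 8*sqrt(0))*(-7*1/10) = (3 + 8*0)*(-7/10) = (3 + 0)*(-7/10) = 3*(-7/10) = -21/10 ≈ -2.1000)
(u + O)*769 = (-21/10 + 102)*769 = (999/10)*769 = 768231/10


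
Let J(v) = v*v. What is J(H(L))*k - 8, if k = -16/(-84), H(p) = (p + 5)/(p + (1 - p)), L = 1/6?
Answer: -551/189 ≈ -2.9153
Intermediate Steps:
L = 1/6 ≈ 0.16667
H(p) = 5 + p (H(p) = (5 + p)/1 = (5 + p)*1 = 5 + p)
J(v) = v**2
k = 4/21 (k = -16*(-1/84) = 4/21 ≈ 0.19048)
J(H(L))*k - 8 = (5 + 1/6)**2*(4/21) - 8 = (31/6)**2*(4/21) - 8 = (961/36)*(4/21) - 8 = 961/189 - 8 = -551/189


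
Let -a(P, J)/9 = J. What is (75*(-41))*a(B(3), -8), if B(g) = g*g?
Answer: -221400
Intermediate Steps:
B(g) = g²
a(P, J) = -9*J
(75*(-41))*a(B(3), -8) = (75*(-41))*(-9*(-8)) = -3075*72 = -221400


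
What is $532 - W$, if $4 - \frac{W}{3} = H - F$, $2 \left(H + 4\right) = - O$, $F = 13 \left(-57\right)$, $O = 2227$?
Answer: $- \frac{1219}{2} \approx -609.5$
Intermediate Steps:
$F = -741$
$H = - \frac{2235}{2}$ ($H = -4 + \frac{\left(-1\right) 2227}{2} = -4 + \frac{1}{2} \left(-2227\right) = -4 - \frac{2227}{2} = - \frac{2235}{2} \approx -1117.5$)
$W = \frac{2283}{2}$ ($W = 12 - 3 \left(- \frac{2235}{2} - -741\right) = 12 - 3 \left(- \frac{2235}{2} + 741\right) = 12 - - \frac{2259}{2} = 12 + \frac{2259}{2} = \frac{2283}{2} \approx 1141.5$)
$532 - W = 532 - \frac{2283}{2} = - \frac{1219}{2}$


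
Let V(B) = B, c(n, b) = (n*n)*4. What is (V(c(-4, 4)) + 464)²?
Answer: 278784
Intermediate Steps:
c(n, b) = 4*n² (c(n, b) = n²*4 = 4*n²)
(V(c(-4, 4)) + 464)² = (4*(-4)² + 464)² = (4*16 + 464)² = (64 + 464)² = 528² = 278784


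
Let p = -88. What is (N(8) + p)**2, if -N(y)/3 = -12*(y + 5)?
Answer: 144400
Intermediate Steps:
N(y) = 180 + 36*y (N(y) = -(-36)*(y + 5) = -(-36)*(5 + y) = -3*(-60 - 12*y) = 180 + 36*y)
(N(8) + p)**2 = ((180 + 36*8) - 88)**2 = ((180 + 288) - 88)**2 = (468 - 88)**2 = 380**2 = 144400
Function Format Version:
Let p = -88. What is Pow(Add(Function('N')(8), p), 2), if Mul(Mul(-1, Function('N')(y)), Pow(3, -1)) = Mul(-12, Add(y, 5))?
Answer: 144400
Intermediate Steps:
Function('N')(y) = Add(180, Mul(36, y)) (Function('N')(y) = Mul(-3, Mul(-12, Add(y, 5))) = Mul(-3, Mul(-12, Add(5, y))) = Mul(-3, Add(-60, Mul(-12, y))) = Add(180, Mul(36, y)))
Pow(Add(Function('N')(8), p), 2) = Pow(Add(Add(180, Mul(36, 8)), -88), 2) = Pow(Add(Add(180, 288), -88), 2) = Pow(Add(468, -88), 2) = Pow(380, 2) = 144400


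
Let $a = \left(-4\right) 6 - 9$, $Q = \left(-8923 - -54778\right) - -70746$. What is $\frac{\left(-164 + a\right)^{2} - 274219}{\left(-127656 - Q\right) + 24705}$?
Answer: $\frac{39235}{36592} \approx 1.0722$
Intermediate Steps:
$Q = 116601$ ($Q = \left(-8923 + 54778\right) + 70746 = 45855 + 70746 = 116601$)
$a = -33$ ($a = -24 - 9 = -33$)
$\frac{\left(-164 + a\right)^{2} - 274219}{\left(-127656 - Q\right) + 24705} = \frac{\left(-164 - 33\right)^{2} - 274219}{\left(-127656 - 116601\right) + 24705} = \frac{\left(-197\right)^{2} - 274219}{\left(-127656 - 116601\right) + 24705} = \frac{38809 - 274219}{-244257 + 24705} = - \frac{235410}{-219552} = \left(-235410\right) \left(- \frac{1}{219552}\right) = \frac{39235}{36592}$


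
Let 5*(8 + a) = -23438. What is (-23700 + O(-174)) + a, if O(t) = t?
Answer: -142848/5 ≈ -28570.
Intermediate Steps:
a = -23478/5 (a = -8 + (⅕)*(-23438) = -8 - 23438/5 = -23478/5 ≈ -4695.6)
(-23700 + O(-174)) + a = (-23700 - 174) - 23478/5 = -23874 - 23478/5 = -142848/5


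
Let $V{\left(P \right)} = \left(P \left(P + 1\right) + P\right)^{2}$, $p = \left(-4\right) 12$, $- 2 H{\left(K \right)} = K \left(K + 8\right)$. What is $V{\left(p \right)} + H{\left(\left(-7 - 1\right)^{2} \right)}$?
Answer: $4872960$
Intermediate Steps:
$H{\left(K \right)} = - \frac{K \left(8 + K\right)}{2}$ ($H{\left(K \right)} = - \frac{K \left(K + 8\right)}{2} = - \frac{K \left(8 + K\right)}{2}$)
$p = -48$
$V{\left(P \right)} = \left(P + P \left(1 + P\right)\right)^{2}$ ($V{\left(P \right)} = \left(P \left(1 + P\right) + P\right)^{2} = \left(P + P \left(1 + P\right)\right)^{2}$)
$V{\left(p \right)} + H{\left(\left(-7 - 1\right)^{2} \right)} = \left(-48\right)^{2} \left(2 - 48\right)^{2} - \frac{\left(-7 - 1\right)^{2} \left(8 + \left(-7 - 1\right)^{2}\right)}{2} = 2304 \left(-46\right)^{2} - \frac{\left(-8\right)^{2} \left(8 + \left(-8\right)^{2}\right)}{2} = 2304 \cdot 2116 - 32 \left(8 + 64\right) = 4875264 - 32 \cdot 72 = 4875264 - 2304 = 4872960$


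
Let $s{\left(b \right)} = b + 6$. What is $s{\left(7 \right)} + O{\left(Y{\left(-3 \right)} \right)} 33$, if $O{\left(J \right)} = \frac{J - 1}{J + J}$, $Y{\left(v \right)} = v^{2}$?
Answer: $\frac{83}{3} \approx 27.667$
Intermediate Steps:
$s{\left(b \right)} = 6 + b$
$O{\left(J \right)} = \frac{-1 + J}{2 J}$
$s{\left(7 \right)} + O{\left(Y{\left(-3 \right)} \right)} 33 = \left(6 + 7\right) + \frac{-1 + \left(-3\right)^{2}}{2 \left(-3\right)^{2}} \cdot 33 = 13 + \frac{-1 + 9}{2 \cdot 9} \cdot 33 = 13 + \frac{1}{2} \cdot \frac{1}{9} \cdot 8 \cdot 33 = 13 + \frac{4}{9} \cdot 33 = 13 + \frac{44}{3} = \frac{83}{3}$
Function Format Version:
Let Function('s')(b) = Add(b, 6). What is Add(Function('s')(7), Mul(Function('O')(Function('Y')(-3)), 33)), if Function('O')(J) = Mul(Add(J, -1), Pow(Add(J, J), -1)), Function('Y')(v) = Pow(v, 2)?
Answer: Rational(83, 3) ≈ 27.667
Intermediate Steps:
Function('s')(b) = Add(6, b)
Function('O')(J) = Mul(Rational(1, 2), Pow(J, -1), Add(-1, J)) (Function('O')(J) = Mul(Add(-1, J), Pow(Mul(2, J), -1)) = Mul(Add(-1, J), Mul(Rational(1, 2), Pow(J, -1))) = Mul(Rational(1, 2), Pow(J, -1), Add(-1, J)))
Add(Function('s')(7), Mul(Function('O')(Function('Y')(-3)), 33)) = Add(Add(6, 7), Mul(Mul(Rational(1, 2), Pow(Pow(-3, 2), -1), Add(-1, Pow(-3, 2))), 33)) = Add(13, Mul(Mul(Rational(1, 2), Pow(9, -1), Add(-1, 9)), 33)) = Add(13, Mul(Mul(Rational(1, 2), Rational(1, 9), 8), 33)) = Add(13, Mul(Rational(4, 9), 33)) = Add(13, Rational(44, 3)) = Rational(83, 3)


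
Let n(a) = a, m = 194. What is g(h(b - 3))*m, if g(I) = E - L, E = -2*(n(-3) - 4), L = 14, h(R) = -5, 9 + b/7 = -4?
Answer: 0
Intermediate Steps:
b = -91 (b = -63 + 7*(-4) = -63 - 28 = -91)
E = 14 (E = -2*(-3 - 4) = -2*(-7) = 14)
g(I) = 0 (g(I) = 14 - 1*14 = 14 - 14 = 0)
g(h(b - 3))*m = 0*194 = 0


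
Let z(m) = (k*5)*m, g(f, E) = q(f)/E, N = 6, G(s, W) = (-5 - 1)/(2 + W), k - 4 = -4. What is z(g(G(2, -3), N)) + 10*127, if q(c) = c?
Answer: 1270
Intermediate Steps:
k = 0 (k = 4 - 4 = 0)
G(s, W) = -6/(2 + W)
g(f, E) = f/E
z(m) = 0 (z(m) = (0*5)*m = 0*m = 0)
z(g(G(2, -3), N)) + 10*127 = 0 + 10*127 = 0 + 1270 = 1270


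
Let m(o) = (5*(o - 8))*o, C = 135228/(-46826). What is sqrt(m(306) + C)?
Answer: sqrt(249930394303278)/23413 ≈ 675.23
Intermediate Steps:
C = -67614/23413 (C = 135228*(-1/46826) = -67614/23413 ≈ -2.8879)
m(o) = o*(-40 + 5*o) (m(o) = (5*(-8 + o))*o = (-40 + 5*o)*o = o*(-40 + 5*o))
sqrt(m(306) + C) = sqrt(5*306*(-8 + 306) - 67614/23413) = sqrt(5*306*298 - 67614/23413) = sqrt(455940 - 67614/23413) = sqrt(10674855606/23413) = sqrt(249930394303278)/23413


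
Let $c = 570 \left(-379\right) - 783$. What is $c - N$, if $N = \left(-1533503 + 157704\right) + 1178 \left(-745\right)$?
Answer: $2036596$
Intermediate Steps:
$N = -2253409$ ($N = -1375799 - 877610 = -2253409$)
$c = -216813$ ($c = -216030 - 783 = -216813$)
$c - N = -216813 - -2253409 = -216813 + 2253409 = 2036596$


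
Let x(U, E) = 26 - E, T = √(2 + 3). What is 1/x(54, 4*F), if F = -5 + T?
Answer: 23/1018 + √5/509 ≈ 0.026986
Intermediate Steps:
T = √5 ≈ 2.2361
F = -5 + √5 ≈ -2.7639
1/x(54, 4*F) = 1/(26 - 4*(-5 + √5)) = 1/(26 - (-20 + 4*√5)) = 1/(26 + (20 - 4*√5)) = 1/(46 - 4*√5)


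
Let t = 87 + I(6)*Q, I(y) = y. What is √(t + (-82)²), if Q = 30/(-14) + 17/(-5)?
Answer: √8302735/35 ≈ 82.327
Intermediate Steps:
Q = -194/35 (Q = 30*(-1/14) + 17*(-⅕) = -15/7 - 17/5 = -194/35 ≈ -5.5429)
t = 1881/35 (t = 87 + 6*(-194/35) = 87 - 1164/35 = 1881/35 ≈ 53.743)
√(t + (-82)²) = √(1881/35 + (-82)²) = √(1881/35 + 6724) = √(237221/35) = √8302735/35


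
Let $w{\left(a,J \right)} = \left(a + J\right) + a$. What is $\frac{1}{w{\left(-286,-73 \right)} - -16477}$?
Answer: $\frac{1}{15832} \approx 6.3163 \cdot 10^{-5}$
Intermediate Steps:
$w{\left(a,J \right)} = J + 2 a$ ($w{\left(a,J \right)} = \left(J + a\right) + a = J + 2 a$)
$\frac{1}{w{\left(-286,-73 \right)} - -16477} = \frac{1}{\left(-73 + 2 \left(-286\right)\right) - -16477} = \frac{1}{\left(-73 - 572\right) + \left(-8725 + 25202\right)} = \frac{1}{-645 + 16477} = \frac{1}{15832}$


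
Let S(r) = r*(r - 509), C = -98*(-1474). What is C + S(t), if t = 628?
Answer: 219184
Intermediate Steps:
C = 144452
S(r) = r*(-509 + r)
C + S(t) = 144452 + 628*(-509 + 628) = 144452 + 628*119 = 144452 + 74732 = 219184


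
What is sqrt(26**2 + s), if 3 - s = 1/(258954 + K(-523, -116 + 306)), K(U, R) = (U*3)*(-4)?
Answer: sqrt(5307286750430)/88410 ≈ 26.058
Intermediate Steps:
K(U, R) = -12*U (K(U, R) = (3*U)*(-4) = -12*U)
s = 795689/265230 (s = 3 - 1/(258954 - 12*(-523)) = 3 - 1/(258954 + 6276) = 3 - 1/265230 = 795689/265230 ≈ 3.0000)
sqrt(26**2 + s) = sqrt(26**2 + 795689/265230) = sqrt(676 + 795689/265230) = sqrt(180091169/265230) = sqrt(5307286750430)/88410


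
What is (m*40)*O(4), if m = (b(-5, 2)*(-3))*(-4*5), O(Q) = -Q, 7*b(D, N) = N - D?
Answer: -9600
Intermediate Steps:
b(D, N) = -D/7 + N/7 (b(D, N) = (N - D)/7 = -D/7 + N/7)
m = 60 (m = ((-⅐*(-5) + (⅐)*2)*(-3))*(-4*5) = ((5/7 + 2/7)*(-3))*(-20) = (1*(-3))*(-20) = -3*(-20) = 60)
(m*40)*O(4) = (60*40)*(-1*4) = 2400*(-4) = -9600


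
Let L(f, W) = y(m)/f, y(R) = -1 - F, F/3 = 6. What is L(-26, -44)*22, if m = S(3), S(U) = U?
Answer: 209/13 ≈ 16.077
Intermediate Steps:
F = 18 (F = 3*6 = 18)
m = 3
y(R) = -19 (y(R) = -1 - 1*18 = -1 - 18 = -19)
L(f, W) = -19/f
L(-26, -44)*22 = -19/(-26)*22 = -19*(-1/26)*22 = (19/26)*22 = 209/13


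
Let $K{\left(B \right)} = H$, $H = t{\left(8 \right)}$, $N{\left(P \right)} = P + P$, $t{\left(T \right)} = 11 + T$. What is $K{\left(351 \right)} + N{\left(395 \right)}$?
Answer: $809$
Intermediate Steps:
$N{\left(P \right)} = 2 P$
$H = 19$ ($H = 11 + 8 = 19$)
$K{\left(B \right)} = 19$
$K{\left(351 \right)} + N{\left(395 \right)} = 19 + 2 \cdot 395 = 19 + 790 = 809$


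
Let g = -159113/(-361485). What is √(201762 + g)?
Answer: √2929397953107695/120495 ≈ 449.18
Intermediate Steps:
g = 159113/361485 (g = -159113*(-1/361485) = 159113/361485 ≈ 0.44017)
√(201762 + g) = √(201762 + 159113/361485) = √(72934095683/361485) = √2929397953107695/120495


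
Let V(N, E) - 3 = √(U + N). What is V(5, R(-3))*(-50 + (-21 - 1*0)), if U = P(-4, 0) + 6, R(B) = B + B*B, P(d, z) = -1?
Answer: -213 - 71*√10 ≈ -437.52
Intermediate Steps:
R(B) = B + B²
U = 5 (U = -1 + 6 = 5)
V(N, E) = 3 + √(5 + N)
V(5, R(-3))*(-50 + (-21 - 1*0)) = (3 + √(5 + 5))*(-50 + (-21 - 1*0)) = (3 + √10)*(-50 + (-21 + 0)) = (3 + √10)*(-50 - 21) = (3 + √10)*(-71) = -213 - 71*√10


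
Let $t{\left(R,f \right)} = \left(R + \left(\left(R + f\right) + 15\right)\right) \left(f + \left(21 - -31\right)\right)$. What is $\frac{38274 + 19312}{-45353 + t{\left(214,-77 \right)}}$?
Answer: $- \frac{57586}{54503} \approx -1.0566$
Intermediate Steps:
$t{\left(R,f \right)} = \left(52 + f\right) \left(15 + f + 2 R\right)$ ($t{\left(R,f \right)} = \left(R + \left(15 + R + f\right)\right) \left(f + \left(21 + 31\right)\right) = \left(15 + f + 2 R\right) \left(f + 52\right) = \left(15 + f + 2 R\right) \left(52 + f\right) = \left(52 + f\right) \left(15 + f + 2 R\right)$)
$\frac{38274 + 19312}{-45353 + t{\left(214,-77 \right)}} = \frac{38274 + 19312}{-45353 + \left(780 + \left(-77\right)^{2} + 67 \left(-77\right) + 104 \cdot 214 + 2 \cdot 214 \left(-77\right)\right)} = \frac{57586}{-45353 + \left(780 + 5929 - 5159 + 22256 - 32956\right)} = \frac{57586}{-45353 - 9150} = \frac{57586}{-54503} = 57586 \left(- \frac{1}{54503}\right) = - \frac{57586}{54503}$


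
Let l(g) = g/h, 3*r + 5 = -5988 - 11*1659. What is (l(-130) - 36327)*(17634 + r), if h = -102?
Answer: -53095859920/153 ≈ -3.4703e+8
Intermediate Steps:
r = -24242/3 (r = -5/3 + (-5988 - 11*1659)/3 = -5/3 + (-5988 - 1*18249)/3 = -5/3 + (-5988 - 18249)/3 = -5/3 + (⅓)*(-24237) = -5/3 - 8079 = -24242/3 ≈ -8080.7)
l(g) = -g/102 (l(g) = g/(-102) = g*(-1/102) = -g/102)
(l(-130) - 36327)*(17634 + r) = (-1/102*(-130) - 36327)*(17634 - 24242/3) = (65/51 - 36327)*(28660/3) = -1852612/51*28660/3 = -53095859920/153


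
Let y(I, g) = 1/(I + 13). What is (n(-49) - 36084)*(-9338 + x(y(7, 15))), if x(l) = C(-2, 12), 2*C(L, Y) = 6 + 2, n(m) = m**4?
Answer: -53471844478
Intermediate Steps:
y(I, g) = 1/(13 + I)
C(L, Y) = 4 (C(L, Y) = (6 + 2)/2 = (1/2)*8 = 4)
x(l) = 4
(n(-49) - 36084)*(-9338 + x(y(7, 15))) = ((-49)**4 - 36084)*(-9338 + 4) = (5764801 - 36084)*(-9334) = 5728717*(-9334) = -53471844478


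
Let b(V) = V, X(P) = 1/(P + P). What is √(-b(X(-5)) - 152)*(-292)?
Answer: -1022*I*√310/5 ≈ -3598.8*I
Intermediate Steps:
X(P) = 1/(2*P)
√(-b(X(-5)) - 152)*(-292) = √(-1/(2*(-5)) - 152)*(-292) = √(-(-1)/(2*5) - 152)*(-292) = √(-1*(-⅒) - 152)*(-292) = √(⅒ - 152)*(-292) = √(-1519/10)*(-292) = (7*I*√310/10)*(-292) = -1022*I*√310/5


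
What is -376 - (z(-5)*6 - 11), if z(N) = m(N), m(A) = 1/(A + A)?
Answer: -1822/5 ≈ -364.40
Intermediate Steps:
m(A) = 1/(2*A)
z(N) = 1/(2*N)
-376 - (z(-5)*6 - 11) = -376 - (((1/2)/(-5))*6 - 11) = -376 - (((1/2)*(-1/5))*6 - 11) = -376 - (-1/10*6 - 11) = -376 - (-3/5 - 11) = -376 - 1*(-58/5) = -376 + 58/5 = -1822/5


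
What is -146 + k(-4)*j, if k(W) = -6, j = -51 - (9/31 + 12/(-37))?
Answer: 183286/1147 ≈ 159.80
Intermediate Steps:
j = -58458/1147 (j = -51 - (9*(1/31) + 12*(-1/37)) = -51 - (9/31 - 12/37) = -51 - 1*(-39/1147) = -51 + 39/1147 = -58458/1147 ≈ -50.966)
-146 + k(-4)*j = -146 - 6*(-58458/1147) = -146 + 350748/1147 = 183286/1147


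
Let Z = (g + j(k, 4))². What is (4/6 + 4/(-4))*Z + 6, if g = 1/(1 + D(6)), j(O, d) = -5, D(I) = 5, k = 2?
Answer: -193/108 ≈ -1.7870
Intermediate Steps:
g = ⅙ (g = 1/(1 + 5) = 1/6 = ⅙ ≈ 0.16667)
Z = 841/36 (Z = (⅙ - 5)² = (-29/6)² = 841/36 ≈ 23.361)
(4/6 + 4/(-4))*Z + 6 = (4/6 + 4/(-4))*(841/36) + 6 = (4*(⅙) + 4*(-¼))*(841/36) + 6 = (⅔ - 1)*(841/36) + 6 = -⅓*841/36 + 6 = -841/108 + 6 = -193/108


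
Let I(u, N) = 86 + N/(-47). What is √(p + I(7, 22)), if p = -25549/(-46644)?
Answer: √611985501969/84318 ≈ 9.2779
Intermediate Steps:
I(u, N) = 86 - N/47 (I(u, N) = 86 + N*(-1/47) = 86 - N/47)
p = 25549/46644 (p = -25549*(-1/46644) = 25549/46644 ≈ 0.54774)
√(p + I(7, 22)) = √(25549/46644 + (86 - 1/47*22)) = √(25549/46644 + (86 - 22/47)) = √(25549/46644 + 4020/47) = √(188709683/2192268) = √611985501969/84318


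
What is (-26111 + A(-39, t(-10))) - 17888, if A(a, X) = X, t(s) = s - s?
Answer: -43999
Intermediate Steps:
t(s) = 0
(-26111 + A(-39, t(-10))) - 17888 = (-26111 + 0) - 17888 = -26111 - 17888 = -43999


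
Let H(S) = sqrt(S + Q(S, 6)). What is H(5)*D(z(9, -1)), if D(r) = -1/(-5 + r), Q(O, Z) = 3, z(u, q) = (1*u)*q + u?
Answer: 2*sqrt(2)/5 ≈ 0.56569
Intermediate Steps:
z(u, q) = u + q*u (z(u, q) = u*q + u = q*u + u = u + q*u)
H(S) = sqrt(3 + S) (H(S) = sqrt(S + 3) = sqrt(3 + S))
H(5)*D(z(9, -1)) = sqrt(3 + 5)*(-1/(-5 + 9*(1 - 1))) = sqrt(8)*(-1/(-5 + 9*0)) = (2*sqrt(2))*(-1/(-5 + 0)) = (2*sqrt(2))*(-1/(-5)) = (2*sqrt(2))*(-1*(-1/5)) = (2*sqrt(2))*(1/5) = 2*sqrt(2)/5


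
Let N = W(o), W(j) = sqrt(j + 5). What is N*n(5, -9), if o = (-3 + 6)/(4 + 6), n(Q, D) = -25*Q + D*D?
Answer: -22*sqrt(530)/5 ≈ -101.30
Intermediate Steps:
n(Q, D) = D**2 - 25*Q (n(Q, D) = -25*Q + D**2 = D**2 - 25*Q)
o = 3/10 ≈ 0.30000
W(j) = sqrt(5 + j)
N = sqrt(530)/10 (N = sqrt(5 + 3/10) = sqrt(53/10) = sqrt(530)/10 ≈ 2.3022)
N*n(5, -9) = (sqrt(530)/10)*((-9)**2 - 25*5) = (sqrt(530)/10)*(81 - 125) = (sqrt(530)/10)*(-44) = -22*sqrt(530)/5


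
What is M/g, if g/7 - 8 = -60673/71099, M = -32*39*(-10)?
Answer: 42253120/169373 ≈ 249.47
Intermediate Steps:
M = 12480 (M = -1248*(-10) = 12480)
g = 508119/10157 (g = 56 + 7*(-60673/71099) = 56 - 60673/10157 = 508119/10157 ≈ 50.026)
M/g = 12480/(508119/10157) = 12480*(10157/508119) = 42253120/169373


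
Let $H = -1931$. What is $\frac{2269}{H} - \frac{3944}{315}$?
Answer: $- \frac{8330599}{608265} \approx -13.696$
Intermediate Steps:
$\frac{2269}{H} - \frac{3944}{315} = \frac{2269}{-1931} - \frac{3944}{315} = 2269 \left(- \frac{1}{1931}\right) - \frac{3944}{315} = - \frac{2269}{1931} - \frac{3944}{315} = - \frac{8330599}{608265}$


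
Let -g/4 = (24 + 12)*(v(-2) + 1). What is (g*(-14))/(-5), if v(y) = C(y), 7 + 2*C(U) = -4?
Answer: 9072/5 ≈ 1814.4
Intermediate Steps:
C(U) = -11/2 (C(U) = -7/2 + (½)*(-4) = -7/2 - 2 = -11/2)
v(y) = -11/2
g = 648 (g = -4*(24 + 12)*(-11/2 + 1) = -144*(-9)/2 = -4*(-162) = 648)
(g*(-14))/(-5) = (648*(-14))/(-5) = -9072*(-⅕) = 9072/5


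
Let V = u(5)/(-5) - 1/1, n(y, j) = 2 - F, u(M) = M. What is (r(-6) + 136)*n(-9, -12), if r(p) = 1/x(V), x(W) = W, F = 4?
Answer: -271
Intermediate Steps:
n(y, j) = -2 (n(y, j) = 2 - 1*4 = 2 - 4 = -2)
V = -2 (V = 5/(-5) - 1/1 = 5*(-⅕) - 1*1 = -1 - 1 = -2)
r(p) = -½ (r(p) = 1/(-2) = -½)
(r(-6) + 136)*n(-9, -12) = (-½ + 136)*(-2) = (271/2)*(-2) = -271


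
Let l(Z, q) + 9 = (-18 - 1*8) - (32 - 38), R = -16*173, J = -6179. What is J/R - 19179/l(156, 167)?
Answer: 53266663/80272 ≈ 663.58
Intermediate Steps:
R = -2768
l(Z, q) = -29 (l(Z, q) = -9 + ((-18 - 1*8) - (32 - 38)) = -9 + ((-18 - 8) - 1*(-6)) = -9 + (-26 + 6) = -9 - 20 = -29)
J/R - 19179/l(156, 167) = -6179/(-2768) - 19179/(-29) = -6179*(-1/2768) - 19179*(-1/29) = 6179/2768 + 19179/29 = 53266663/80272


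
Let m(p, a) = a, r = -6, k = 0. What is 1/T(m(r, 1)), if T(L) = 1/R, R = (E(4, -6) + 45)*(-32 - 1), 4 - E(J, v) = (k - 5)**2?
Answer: -792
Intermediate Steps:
E(J, v) = -21 (E(J, v) = 4 - (0 - 5)**2 = 4 - 1*(-5)**2 = 4 - 1*25 = 4 - 25 = -21)
R = -792 (R = (-21 + 45)*(-32 - 1) = 24*(-33) = -792)
T(L) = -1/792 (T(L) = 1/(-792) = -1/792)
1/T(m(r, 1)) = 1/(-1/792) = -792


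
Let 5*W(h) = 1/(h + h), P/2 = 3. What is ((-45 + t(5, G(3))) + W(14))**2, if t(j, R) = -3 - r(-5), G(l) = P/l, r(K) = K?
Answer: 36228361/19600 ≈ 1848.4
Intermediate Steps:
P = 6 (P = 2*3 = 6)
G(l) = 6/l
W(h) = 1/(10*h) (W(h) = 1/(5*(h + h)) = 1/(5*((2*h))) = (1/(2*h))/5 = 1/(10*h))
t(j, R) = 2 (t(j, R) = -3 - 1*(-5) = -3 + 5 = 2)
((-45 + t(5, G(3))) + W(14))**2 = ((-45 + 2) + (1/10)/14)**2 = (-43 + (1/10)*(1/14))**2 = (-43 + 1/140)**2 = (-6019/140)**2 = 36228361/19600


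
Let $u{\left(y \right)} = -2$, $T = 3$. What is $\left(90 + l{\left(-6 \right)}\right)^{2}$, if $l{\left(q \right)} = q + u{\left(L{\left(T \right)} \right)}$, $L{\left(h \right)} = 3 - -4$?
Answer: $6724$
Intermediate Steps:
$L{\left(h \right)} = 7$ ($L{\left(h \right)} = 3 + 4 = 7$)
$l{\left(q \right)} = -2 + q$ ($l{\left(q \right)} = q - 2 = -2 + q$)
$\left(90 + l{\left(-6 \right)}\right)^{2} = \left(90 - 8\right)^{2} = 82^{2} = 6724$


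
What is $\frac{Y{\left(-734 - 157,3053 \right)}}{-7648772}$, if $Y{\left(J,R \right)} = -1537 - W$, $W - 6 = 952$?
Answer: $\frac{2495}{7648772} \approx 0.0003262$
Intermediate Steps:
$W = 958$ ($W = 6 + 952 = 958$)
$Y{\left(J,R \right)} = -2495$ ($Y{\left(J,R \right)} = -1537 - 958 = -2495$)
$\frac{Y{\left(-734 - 157,3053 \right)}}{-7648772} = - \frac{2495}{-7648772} = \left(-2495\right) \left(- \frac{1}{7648772}\right) = \frac{2495}{7648772}$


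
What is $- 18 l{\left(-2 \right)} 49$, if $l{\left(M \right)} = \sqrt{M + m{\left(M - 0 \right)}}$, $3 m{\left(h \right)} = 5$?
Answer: $- 294 i \sqrt{3} \approx - 509.22 i$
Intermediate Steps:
$m{\left(h \right)} = \frac{5}{3}$ ($m{\left(h \right)} = \frac{1}{3} \cdot 5 = \frac{5}{3}$)
$l{\left(M \right)} = \sqrt{\frac{5}{3} + M}$ ($l{\left(M \right)} = \sqrt{M + \frac{5}{3}} = \sqrt{\frac{5}{3} + M}$)
$- 18 l{\left(-2 \right)} 49 = - 18 \frac{\sqrt{15 + 9 \left(-2\right)}}{3} \cdot 49 = - 18 \frac{\sqrt{15 - 18}}{3} \cdot 49 = - 18 \frac{\sqrt{-3}}{3} \cdot 49 = - 18 \frac{i \sqrt{3}}{3} \cdot 49 = - 6 i \sqrt{3} \cdot 49 = - 294 i \sqrt{3}$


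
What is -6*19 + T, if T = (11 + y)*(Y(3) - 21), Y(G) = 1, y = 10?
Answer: -534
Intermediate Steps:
T = -420 (T = (11 + 10)*(1 - 21) = 21*(-20) = -420)
-6*19 + T = -6*19 - 420 = -114 - 420 = -534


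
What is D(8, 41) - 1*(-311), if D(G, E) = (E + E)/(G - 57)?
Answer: 15157/49 ≈ 309.33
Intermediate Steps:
D(G, E) = 2*E/(-57 + G) (D(G, E) = (2*E)/(-57 + G) = 2*E/(-57 + G))
D(8, 41) - 1*(-311) = 2*41/(-57 + 8) - 1*(-311) = 2*41/(-49) + 311 = 2*41*(-1/49) + 311 = -82/49 + 311 = 15157/49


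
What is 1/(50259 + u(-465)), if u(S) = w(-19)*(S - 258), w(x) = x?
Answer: 1/63996 ≈ 1.5626e-5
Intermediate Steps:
u(S) = 4902 - 19*S (u(S) = -19*(S - 258) = -19*(-258 + S) = 4902 - 19*S)
1/(50259 + u(-465)) = 1/(50259 + (4902 - 19*(-465))) = 1/(50259 + (4902 + 8835)) = 1/(50259 + 13737) = 1/63996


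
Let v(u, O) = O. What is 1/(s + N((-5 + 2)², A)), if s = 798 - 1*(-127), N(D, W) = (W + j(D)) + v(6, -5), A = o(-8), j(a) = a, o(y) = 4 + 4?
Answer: 1/937 ≈ 0.0010672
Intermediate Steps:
o(y) = 8
A = 8
N(D, W) = -5 + D + W (N(D, W) = (W + D) - 5 = (D + W) - 5 = -5 + D + W)
s = 925 (s = 798 + 127 = 925)
1/(s + N((-5 + 2)², A)) = 1/(925 + (-5 + (-5 + 2)² + 8)) = 1/(925 + (-5 + (-3)² + 8)) = 1/(925 + (-5 + 9 + 8)) = 1/(925 + 12) = 1/937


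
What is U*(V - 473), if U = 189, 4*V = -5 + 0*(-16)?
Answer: -358533/4 ≈ -89633.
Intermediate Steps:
V = -5/4 (V = (-5 + 0*(-16))/4 = (-5 + 0)/4 = (¼)*(-5) = -5/4 ≈ -1.2500)
U*(V - 473) = 189*(-5/4 - 473) = 189*(-1897/4) = -358533/4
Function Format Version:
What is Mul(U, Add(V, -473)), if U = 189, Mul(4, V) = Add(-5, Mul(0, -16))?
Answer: Rational(-358533, 4) ≈ -89633.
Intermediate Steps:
V = Rational(-5, 4) (V = Mul(Rational(1, 4), Add(-5, Mul(0, -16))) = Mul(Rational(1, 4), Add(-5, 0)) = Mul(Rational(1, 4), -5) = Rational(-5, 4) ≈ -1.2500)
Mul(U, Add(V, -473)) = Mul(189, Add(Rational(-5, 4), -473)) = Mul(189, Rational(-1897, 4)) = Rational(-358533, 4)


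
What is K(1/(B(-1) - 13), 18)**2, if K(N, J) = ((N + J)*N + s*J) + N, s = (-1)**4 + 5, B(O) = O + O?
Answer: 576768256/50625 ≈ 11393.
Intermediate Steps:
B(O) = 2*O
s = 6 (s = 1 + 5 = 6)
K(N, J) = N + 6*J + N*(J + N) (K(N, J) = ((N + J)*N + 6*J) + N = ((J + N)*N + 6*J) + N = (N*(J + N) + 6*J) + N = (6*J + N*(J + N)) + N = N + 6*J + N*(J + N))
K(1/(B(-1) - 13), 18)**2 = (1/(2*(-1) - 13) + (1/(2*(-1) - 13))**2 + 6*18 + 18/(2*(-1) - 13))**2 = (1/(-2 - 13) + (1/(-2 - 13))**2 + 108 + 18/(-2 - 13))**2 = (1/(-15) + (1/(-15))**2 + 108 + 18/(-15))**2 = (-1/15 + (-1/15)**2 + 108 + 18*(-1/15))**2 = (-1/15 + 1/225 + 108 - 6/5)**2 = (24016/225)**2 = 576768256/50625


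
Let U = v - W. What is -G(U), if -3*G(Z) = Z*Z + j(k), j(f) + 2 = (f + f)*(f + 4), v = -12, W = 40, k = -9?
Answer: 2792/3 ≈ 930.67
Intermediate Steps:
j(f) = -2 + 2*f*(4 + f) (j(f) = -2 + (f + f)*(f + 4) = -2 + (2*f)*(4 + f) = -2 + 2*f*(4 + f))
U = -52 (U = -12 - 1*40 = -12 - 40 = -52)
G(Z) = -88/3 - Z**2/3 (G(Z) = -(Z*Z + (-2 + 2*(-9)**2 + 8*(-9)))/3 = -(Z**2 + (-2 + 2*81 - 72))/3 = -(Z**2 + (-2 + 162 - 72))/3 = -(Z**2 + 88)/3 = -(88 + Z**2)/3 = -88/3 - Z**2/3)
-G(U) = -(-88/3 - 1/3*(-52)**2) = -(-88/3 - 1/3*2704) = -(-88/3 - 2704/3) = -1*(-2792/3) = 2792/3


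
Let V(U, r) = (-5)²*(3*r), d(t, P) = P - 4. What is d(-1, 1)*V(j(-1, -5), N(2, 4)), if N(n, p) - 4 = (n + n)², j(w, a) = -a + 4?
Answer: -4500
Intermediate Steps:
j(w, a) = 4 - a
d(t, P) = -4 + P
N(n, p) = 4 + 4*n² (N(n, p) = 4 + (n + n)² = 4 + (2*n)² = 4 + 4*n²)
V(U, r) = 75*r (V(U, r) = 25*(3*r) = 75*r)
d(-1, 1)*V(j(-1, -5), N(2, 4)) = (-4 + 1)*(75*(4 + 4*2²)) = -225*(4 + 4*4) = -225*(4 + 16) = -225*20 = -3*1500 = -4500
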